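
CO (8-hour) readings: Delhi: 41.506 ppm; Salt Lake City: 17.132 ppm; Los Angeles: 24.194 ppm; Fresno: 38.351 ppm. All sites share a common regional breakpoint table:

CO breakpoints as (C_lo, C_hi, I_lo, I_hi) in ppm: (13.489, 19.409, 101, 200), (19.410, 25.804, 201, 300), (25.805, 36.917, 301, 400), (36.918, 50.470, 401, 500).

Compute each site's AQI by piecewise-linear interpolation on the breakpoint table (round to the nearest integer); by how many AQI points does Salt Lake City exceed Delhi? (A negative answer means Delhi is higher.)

Delhi: 41.506 lies in 36.918–50.470, so I_lo=401, I_hi=500, C_lo=36.918, C_hi=50.470.
(500−401)/(50.470−36.918) × (41.506−36.918) + 401 = 99/13.552 × 4.588 + 401 ≈ 434.52 → 435.
Salt Lake City: 17.132 ∈ [13.489, 19.409] ↔ index [101, 200].
101 + (17.132−13.489)·(200−101)/(19.409−13.489) = 101 + 3.643·99/5.920 ≈ 161.92, so AQI = 162.
Los Angeles 24.194: bracket 19.410–25.804 → index 201–300; slope 99/6.394, offset 4.784.
AQI = 201 + 99/6.394·4.784 ≈ 275.07 ⇒ 275.
Fresno 38.351: bracket 36.918–50.470 → index 401–500; slope 99/13.552, offset 1.433.
AQI = 401 + 99/13.552·1.433 ≈ 411.47 ⇒ 411.
AQIs: Delhi=435, Salt Lake City=162, Los Angeles=275, Fresno=411. Salt Lake City (162) − Delhi (435) = -273.

-273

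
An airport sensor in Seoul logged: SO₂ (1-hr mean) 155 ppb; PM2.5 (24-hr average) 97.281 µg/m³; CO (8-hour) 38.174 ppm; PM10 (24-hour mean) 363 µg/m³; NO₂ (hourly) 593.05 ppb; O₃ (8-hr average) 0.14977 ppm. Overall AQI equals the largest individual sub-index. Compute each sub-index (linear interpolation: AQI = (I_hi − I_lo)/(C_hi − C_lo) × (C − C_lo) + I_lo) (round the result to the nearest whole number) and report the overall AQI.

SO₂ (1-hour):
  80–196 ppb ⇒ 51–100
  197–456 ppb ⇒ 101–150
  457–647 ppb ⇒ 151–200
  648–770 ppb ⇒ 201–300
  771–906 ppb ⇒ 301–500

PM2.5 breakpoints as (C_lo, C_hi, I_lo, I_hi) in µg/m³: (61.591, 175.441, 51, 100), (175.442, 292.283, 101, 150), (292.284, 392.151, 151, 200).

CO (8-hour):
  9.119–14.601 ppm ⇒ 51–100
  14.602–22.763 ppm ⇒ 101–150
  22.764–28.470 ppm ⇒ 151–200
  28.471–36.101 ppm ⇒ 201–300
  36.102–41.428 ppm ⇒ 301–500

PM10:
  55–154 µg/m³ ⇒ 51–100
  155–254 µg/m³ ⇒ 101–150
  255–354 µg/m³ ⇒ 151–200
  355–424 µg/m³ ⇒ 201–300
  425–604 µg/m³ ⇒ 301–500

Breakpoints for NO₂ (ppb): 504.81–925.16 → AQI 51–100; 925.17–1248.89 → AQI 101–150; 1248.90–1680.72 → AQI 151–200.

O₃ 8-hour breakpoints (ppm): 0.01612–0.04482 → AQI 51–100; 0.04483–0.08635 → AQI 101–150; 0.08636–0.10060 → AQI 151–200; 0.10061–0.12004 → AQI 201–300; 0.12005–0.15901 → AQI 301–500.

453

SO₂: 155 ∈ [80, 196] ↔ index [51, 100].
51 + (155−80)·(100−51)/(196−80) = 51 + 75·49/116 ≈ 82.68, so AQI = 83.
PM2.5: row 61.591–175.441 (AQI 51–100). (100−51)·(97.281−61.591)/(175.441−61.591) + 51 = 49·35.690/113.850 + 51 ≈ 66.36 → 66.
CO: 38.174 ∈ [36.102, 41.428] ↔ index [301, 500].
301 + (38.174−36.102)·(500−301)/(41.428−36.102) = 301 + 2.072·199/5.326 ≈ 378.42, so AQI = 378.
PM10: 363 lies in 355–424, so I_lo=201, I_hi=300, C_lo=355, C_hi=424.
(300−201)/(424−355) × (363−355) + 201 = 99/69 × 8 + 201 ≈ 212.48 → 212.
NO₂: 593.05 lies in 504.81–925.16, so I_lo=51, I_hi=100, C_lo=504.81, C_hi=925.16.
(100−51)/(925.16−504.81) × (593.05−504.81) + 51 = 49/420.35 × 88.24 + 51 ≈ 61.29 → 61.
O₃: row 0.12005–0.15901 (AQI 301–500). (500−301)·(0.14977−0.12005)/(0.15901−0.12005) + 301 = 199·0.02972/0.03896 + 301 ≈ 452.80 → 453.
Sub-indices: SO₂→83, PM2.5→66, CO→378, PM10→212, NO₂→61, O₃→453. Overall AQI = max = 453; dominant pollutant is O₃.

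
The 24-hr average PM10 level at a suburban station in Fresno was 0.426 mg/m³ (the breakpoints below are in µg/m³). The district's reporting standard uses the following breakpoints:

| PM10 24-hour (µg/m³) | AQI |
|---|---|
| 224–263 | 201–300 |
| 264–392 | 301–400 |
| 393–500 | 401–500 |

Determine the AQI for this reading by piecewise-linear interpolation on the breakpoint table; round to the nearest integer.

432

Convert: 0.426 mg/m³ = 426 µg/m³.
PM10 426: bracket 393–500 → index 401–500; slope 99/107, offset 33.
AQI = 401 + 99/107·33 ≈ 431.53 ⇒ 432.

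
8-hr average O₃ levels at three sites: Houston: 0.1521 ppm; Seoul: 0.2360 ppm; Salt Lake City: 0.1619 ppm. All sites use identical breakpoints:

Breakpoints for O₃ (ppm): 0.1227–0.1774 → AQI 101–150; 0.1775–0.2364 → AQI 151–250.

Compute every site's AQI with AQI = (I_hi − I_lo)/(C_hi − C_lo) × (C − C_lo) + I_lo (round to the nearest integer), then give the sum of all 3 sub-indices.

512

Houston: 0.1521 lies in 0.1227–0.1774, so I_lo=101, I_hi=150, C_lo=0.1227, C_hi=0.1774.
(150−101)/(0.1774−0.1227) × (0.1521−0.1227) + 101 = 49/0.0547 × 0.0294 + 101 ≈ 127.34 → 127.
Seoul: 0.2360 ∈ [0.1775, 0.2364] ↔ index [151, 250].
151 + (0.2360−0.1775)·(250−151)/(0.2364−0.1775) = 151 + 0.0585·99/0.0589 ≈ 249.33, so AQI = 249.
Salt Lake City: row 0.1227–0.1774 (AQI 101–150). (150−101)·(0.1619−0.1227)/(0.1774−0.1227) + 101 = 49·0.0392/0.0547 + 101 ≈ 136.12 → 136.
AQIs: Houston=127, Seoul=249, Salt Lake City=136. Sum = 127 + 249 + 136 = 512.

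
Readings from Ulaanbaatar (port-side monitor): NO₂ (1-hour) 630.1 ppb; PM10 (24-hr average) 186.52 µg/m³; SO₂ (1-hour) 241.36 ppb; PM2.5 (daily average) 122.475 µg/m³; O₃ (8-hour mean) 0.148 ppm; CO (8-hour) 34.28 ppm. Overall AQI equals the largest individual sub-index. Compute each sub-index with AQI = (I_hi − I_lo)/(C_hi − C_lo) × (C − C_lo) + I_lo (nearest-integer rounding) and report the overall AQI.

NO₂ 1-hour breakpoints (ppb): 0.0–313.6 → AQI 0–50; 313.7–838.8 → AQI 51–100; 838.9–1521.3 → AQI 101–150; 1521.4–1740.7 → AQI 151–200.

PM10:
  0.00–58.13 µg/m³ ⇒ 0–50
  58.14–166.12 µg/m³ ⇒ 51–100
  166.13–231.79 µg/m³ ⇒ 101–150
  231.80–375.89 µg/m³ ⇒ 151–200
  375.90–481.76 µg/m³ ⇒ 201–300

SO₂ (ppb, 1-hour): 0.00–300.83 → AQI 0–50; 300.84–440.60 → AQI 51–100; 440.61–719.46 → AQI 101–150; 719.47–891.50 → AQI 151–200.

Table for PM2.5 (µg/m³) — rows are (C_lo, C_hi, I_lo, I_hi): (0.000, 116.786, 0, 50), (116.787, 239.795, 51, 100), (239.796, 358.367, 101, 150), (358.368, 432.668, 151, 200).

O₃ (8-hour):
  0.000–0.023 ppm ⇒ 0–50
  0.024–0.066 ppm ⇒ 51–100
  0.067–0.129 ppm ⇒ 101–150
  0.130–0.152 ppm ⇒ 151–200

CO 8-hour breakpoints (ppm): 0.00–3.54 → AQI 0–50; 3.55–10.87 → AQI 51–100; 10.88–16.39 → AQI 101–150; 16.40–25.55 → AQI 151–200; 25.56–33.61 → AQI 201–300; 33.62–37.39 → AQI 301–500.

NO₂: 630.1 ∈ [313.7, 838.8] ↔ index [51, 100].
51 + (630.1−313.7)·(100−51)/(838.8−313.7) = 51 + 316.4·49/525.1 ≈ 80.53, so AQI = 81.
PM10: 186.52 lies in 166.13–231.79, so I_lo=101, I_hi=150, C_lo=166.13, C_hi=231.79.
(150−101)/(231.79−166.13) × (186.52−166.13) + 101 = 49/65.66 × 20.39 + 101 ≈ 116.22 → 116.
SO₂: 241.36 ∈ [0.00, 300.83] ↔ index [0, 50].
0 + (241.36−0.00)·(50−0)/(300.83−0.00) = 0 + 241.36·50/300.83 ≈ 40.12, so AQI = 40.
PM2.5 122.475: bracket 116.787–239.795 → index 51–100; slope 49/123.008, offset 5.688.
AQI = 51 + 49/123.008·5.688 ≈ 53.27 ⇒ 53.
O₃: row 0.130–0.152 (AQI 151–200). (200−151)·(0.148−0.130)/(0.152−0.130) + 151 = 49·0.018/0.022 + 151 ≈ 191.09 → 191.
CO: 34.28 ∈ [33.62, 37.39] ↔ index [301, 500].
301 + (34.28−33.62)·(500−301)/(37.39−33.62) = 301 + 0.66·199/3.77 ≈ 335.84, so AQI = 336.
Sub-indices: NO₂→81, PM10→116, SO₂→40, PM2.5→53, O₃→191, CO→336. Overall AQI = max = 336; dominant pollutant is CO.

336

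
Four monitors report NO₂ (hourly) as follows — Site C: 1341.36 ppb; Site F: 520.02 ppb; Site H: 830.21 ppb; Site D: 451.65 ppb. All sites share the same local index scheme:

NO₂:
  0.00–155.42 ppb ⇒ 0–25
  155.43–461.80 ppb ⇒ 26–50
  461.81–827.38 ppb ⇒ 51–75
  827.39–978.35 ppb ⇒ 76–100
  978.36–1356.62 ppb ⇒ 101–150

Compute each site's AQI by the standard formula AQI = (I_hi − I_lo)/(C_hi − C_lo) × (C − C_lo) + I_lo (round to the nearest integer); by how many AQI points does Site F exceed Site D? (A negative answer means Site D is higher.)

6

Site C: 1341.36 ∈ [978.36, 1356.62] ↔ index [101, 150].
101 + (1341.36−978.36)·(150−101)/(1356.62−978.36) = 101 + 363.00·49/378.26 ≈ 148.02, so AQI = 148.
Site F 520.02: bracket 461.81–827.38 → index 51–75; slope 24/365.57, offset 58.21.
AQI = 51 + 24/365.57·58.21 ≈ 54.82 ⇒ 55.
Site H 830.21: bracket 827.39–978.35 → index 76–100; slope 24/150.96, offset 2.82.
AQI = 76 + 24/150.96·2.82 ≈ 76.45 ⇒ 76.
Site D: row 155.43–461.80 (AQI 26–50). (50−26)·(451.65−155.43)/(461.80−155.43) + 26 = 24·296.22/306.37 + 26 ≈ 49.20 → 49.
AQIs: Site C=148, Site F=55, Site H=76, Site D=49. Site F (55) − Site D (49) = 6.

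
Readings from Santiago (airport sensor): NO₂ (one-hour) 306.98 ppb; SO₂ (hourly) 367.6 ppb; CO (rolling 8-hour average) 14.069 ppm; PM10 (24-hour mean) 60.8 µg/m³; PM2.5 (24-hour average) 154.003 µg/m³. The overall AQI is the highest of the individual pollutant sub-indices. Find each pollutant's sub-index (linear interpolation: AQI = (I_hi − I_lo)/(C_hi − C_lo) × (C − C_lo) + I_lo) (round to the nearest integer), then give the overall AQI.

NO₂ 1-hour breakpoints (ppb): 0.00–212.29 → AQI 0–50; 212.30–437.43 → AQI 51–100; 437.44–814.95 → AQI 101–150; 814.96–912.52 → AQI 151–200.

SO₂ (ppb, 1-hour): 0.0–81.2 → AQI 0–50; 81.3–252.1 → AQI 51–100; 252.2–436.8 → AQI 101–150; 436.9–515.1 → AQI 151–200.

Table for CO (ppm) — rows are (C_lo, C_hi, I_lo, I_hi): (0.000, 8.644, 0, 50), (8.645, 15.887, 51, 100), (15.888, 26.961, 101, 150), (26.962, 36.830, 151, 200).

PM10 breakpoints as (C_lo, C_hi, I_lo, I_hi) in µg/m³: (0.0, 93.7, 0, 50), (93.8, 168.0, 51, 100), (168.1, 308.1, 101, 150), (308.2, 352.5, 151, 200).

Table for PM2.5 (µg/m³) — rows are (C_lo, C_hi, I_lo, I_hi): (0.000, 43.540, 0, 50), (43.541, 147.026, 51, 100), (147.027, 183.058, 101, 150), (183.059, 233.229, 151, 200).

NO₂: 306.98 lies in 212.30–437.43, so I_lo=51, I_hi=100, C_lo=212.30, C_hi=437.43.
(100−51)/(437.43−212.30) × (306.98−212.30) + 51 = 49/225.13 × 94.68 + 51 ≈ 71.61 → 72.
SO₂: row 252.2–436.8 (AQI 101–150). (150−101)·(367.6−252.2)/(436.8−252.2) + 101 = 49·115.4/184.6 + 101 ≈ 131.63 → 132.
CO: 14.069 ∈ [8.645, 15.887] ↔ index [51, 100].
51 + (14.069−8.645)·(100−51)/(15.887−8.645) = 51 + 5.424·49/7.242 ≈ 87.70, so AQI = 88.
PM10 60.8: bracket 0.0–93.7 → index 0–50; slope 50/93.7, offset 60.8.
AQI = 0 + 50/93.7·60.8 ≈ 32.44 ⇒ 32.
PM2.5: 154.003 ∈ [147.027, 183.058] ↔ index [101, 150].
101 + (154.003−147.027)·(150−101)/(183.058−147.027) = 101 + 6.976·49/36.031 ≈ 110.49, so AQI = 110.
Sub-indices: NO₂→72, SO₂→132, CO→88, PM10→32, PM2.5→110. Overall AQI = max = 132; dominant pollutant is SO₂.
AQI 132: Unhealthy for Sensitive Groups.

132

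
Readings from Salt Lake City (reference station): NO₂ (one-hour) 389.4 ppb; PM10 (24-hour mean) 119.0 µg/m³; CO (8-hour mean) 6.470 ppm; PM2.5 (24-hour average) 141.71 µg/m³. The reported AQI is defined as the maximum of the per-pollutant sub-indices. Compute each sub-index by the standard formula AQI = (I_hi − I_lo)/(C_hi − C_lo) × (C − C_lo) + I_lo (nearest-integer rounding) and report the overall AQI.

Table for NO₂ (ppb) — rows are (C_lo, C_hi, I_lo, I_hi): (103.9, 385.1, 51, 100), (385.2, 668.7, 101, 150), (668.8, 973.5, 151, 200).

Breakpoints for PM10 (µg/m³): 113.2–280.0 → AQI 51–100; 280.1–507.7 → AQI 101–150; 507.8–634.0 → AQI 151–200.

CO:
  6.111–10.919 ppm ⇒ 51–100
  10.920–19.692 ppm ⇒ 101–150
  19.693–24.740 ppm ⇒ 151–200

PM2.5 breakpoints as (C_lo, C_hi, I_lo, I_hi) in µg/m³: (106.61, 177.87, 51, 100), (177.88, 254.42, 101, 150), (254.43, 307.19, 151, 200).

NO₂: row 385.2–668.7 (AQI 101–150). (150−101)·(389.4−385.2)/(668.7−385.2) + 101 = 49·4.2/283.5 + 101 ≈ 101.73 → 102.
PM10: 119.0 lies in 113.2–280.0, so I_lo=51, I_hi=100, C_lo=113.2, C_hi=280.0.
(100−51)/(280.0−113.2) × (119.0−113.2) + 51 = 49/166.8 × 5.8 + 51 ≈ 52.70 → 53.
CO 6.470: bracket 6.111–10.919 → index 51–100; slope 49/4.808, offset 0.359.
AQI = 51 + 49/4.808·0.359 ≈ 54.66 ⇒ 55.
PM2.5: 141.71 lies in 106.61–177.87, so I_lo=51, I_hi=100, C_lo=106.61, C_hi=177.87.
(100−51)/(177.87−106.61) × (141.71−106.61) + 51 = 49/71.26 × 35.10 + 51 ≈ 75.14 → 75.
Sub-indices: NO₂→102, PM10→53, CO→55, PM2.5→75. Overall AQI = max = 102; dominant pollutant is NO₂.

102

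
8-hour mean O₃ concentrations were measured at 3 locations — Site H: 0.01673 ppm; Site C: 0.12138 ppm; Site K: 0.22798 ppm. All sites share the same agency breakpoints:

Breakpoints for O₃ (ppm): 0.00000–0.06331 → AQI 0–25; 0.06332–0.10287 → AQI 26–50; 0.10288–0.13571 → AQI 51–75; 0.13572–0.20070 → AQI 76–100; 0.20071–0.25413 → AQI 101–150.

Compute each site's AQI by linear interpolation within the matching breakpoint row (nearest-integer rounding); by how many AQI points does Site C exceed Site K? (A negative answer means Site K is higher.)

Site H 0.01673: bracket 0.00000–0.06331 → index 0–25; slope 25/0.06331, offset 0.01673.
AQI = 0 + 25/0.06331·0.01673 ≈ 6.61 ⇒ 7.
Site C: 0.12138 ∈ [0.10288, 0.13571] ↔ index [51, 75].
51 + (0.12138−0.10288)·(75−51)/(0.13571−0.10288) = 51 + 0.01850·24/0.03283 ≈ 64.52, so AQI = 65.
Site K: row 0.20071–0.25413 (AQI 101–150). (150−101)·(0.22798−0.20071)/(0.25413−0.20071) + 101 = 49·0.02727/0.05342 + 101 ≈ 126.01 → 126.
AQIs: Site H=7, Site C=65, Site K=126. Site C (65) − Site K (126) = -61.

-61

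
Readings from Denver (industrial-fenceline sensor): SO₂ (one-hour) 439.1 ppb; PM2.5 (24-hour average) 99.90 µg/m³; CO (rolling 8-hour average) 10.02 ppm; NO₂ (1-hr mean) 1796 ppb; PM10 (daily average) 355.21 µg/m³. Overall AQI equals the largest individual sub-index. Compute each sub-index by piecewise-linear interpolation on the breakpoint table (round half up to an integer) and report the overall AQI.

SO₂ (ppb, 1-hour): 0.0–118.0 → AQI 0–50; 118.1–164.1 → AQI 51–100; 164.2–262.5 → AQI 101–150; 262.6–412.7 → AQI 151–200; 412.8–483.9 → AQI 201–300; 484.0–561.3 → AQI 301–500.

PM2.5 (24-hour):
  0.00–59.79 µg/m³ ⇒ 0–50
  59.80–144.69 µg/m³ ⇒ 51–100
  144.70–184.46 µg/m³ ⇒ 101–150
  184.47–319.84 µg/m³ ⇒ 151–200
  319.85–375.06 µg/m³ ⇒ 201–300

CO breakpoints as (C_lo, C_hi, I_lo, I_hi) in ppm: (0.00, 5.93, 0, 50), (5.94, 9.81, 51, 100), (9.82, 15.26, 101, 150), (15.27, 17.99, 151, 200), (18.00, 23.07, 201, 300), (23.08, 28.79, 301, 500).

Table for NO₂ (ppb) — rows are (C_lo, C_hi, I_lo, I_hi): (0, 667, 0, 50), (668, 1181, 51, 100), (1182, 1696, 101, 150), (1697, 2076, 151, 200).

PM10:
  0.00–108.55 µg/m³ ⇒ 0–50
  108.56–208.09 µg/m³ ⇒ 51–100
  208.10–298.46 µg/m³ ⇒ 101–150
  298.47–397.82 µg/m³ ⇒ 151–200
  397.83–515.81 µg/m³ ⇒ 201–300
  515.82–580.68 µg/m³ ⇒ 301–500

238

SO₂ 439.1: bracket 412.8–483.9 → index 201–300; slope 99/71.1, offset 26.3.
AQI = 201 + 99/71.1·26.3 ≈ 237.62 ⇒ 238.
PM2.5: row 59.80–144.69 (AQI 51–100). (100−51)·(99.90−59.80)/(144.69−59.80) + 51 = 49·40.10/84.89 + 51 ≈ 74.15 → 74.
CO: 10.02 ∈ [9.82, 15.26] ↔ index [101, 150].
101 + (10.02−9.82)·(150−101)/(15.26−9.82) = 101 + 0.20·49/5.44 ≈ 102.80, so AQI = 103.
NO₂: 1796 lies in 1697–2076, so I_lo=151, I_hi=200, C_lo=1697, C_hi=2076.
(200−151)/(2076−1697) × (1796−1697) + 151 = 49/379 × 99 + 151 ≈ 163.80 → 164.
PM10: 355.21 lies in 298.47–397.82, so I_lo=151, I_hi=200, C_lo=298.47, C_hi=397.82.
(200−151)/(397.82−298.47) × (355.21−298.47) + 151 = 49/99.35 × 56.74 + 151 ≈ 178.98 → 179.
Sub-indices: SO₂→238, PM2.5→74, CO→103, NO₂→164, PM10→179. Overall AQI = max = 238; dominant pollutant is SO₂.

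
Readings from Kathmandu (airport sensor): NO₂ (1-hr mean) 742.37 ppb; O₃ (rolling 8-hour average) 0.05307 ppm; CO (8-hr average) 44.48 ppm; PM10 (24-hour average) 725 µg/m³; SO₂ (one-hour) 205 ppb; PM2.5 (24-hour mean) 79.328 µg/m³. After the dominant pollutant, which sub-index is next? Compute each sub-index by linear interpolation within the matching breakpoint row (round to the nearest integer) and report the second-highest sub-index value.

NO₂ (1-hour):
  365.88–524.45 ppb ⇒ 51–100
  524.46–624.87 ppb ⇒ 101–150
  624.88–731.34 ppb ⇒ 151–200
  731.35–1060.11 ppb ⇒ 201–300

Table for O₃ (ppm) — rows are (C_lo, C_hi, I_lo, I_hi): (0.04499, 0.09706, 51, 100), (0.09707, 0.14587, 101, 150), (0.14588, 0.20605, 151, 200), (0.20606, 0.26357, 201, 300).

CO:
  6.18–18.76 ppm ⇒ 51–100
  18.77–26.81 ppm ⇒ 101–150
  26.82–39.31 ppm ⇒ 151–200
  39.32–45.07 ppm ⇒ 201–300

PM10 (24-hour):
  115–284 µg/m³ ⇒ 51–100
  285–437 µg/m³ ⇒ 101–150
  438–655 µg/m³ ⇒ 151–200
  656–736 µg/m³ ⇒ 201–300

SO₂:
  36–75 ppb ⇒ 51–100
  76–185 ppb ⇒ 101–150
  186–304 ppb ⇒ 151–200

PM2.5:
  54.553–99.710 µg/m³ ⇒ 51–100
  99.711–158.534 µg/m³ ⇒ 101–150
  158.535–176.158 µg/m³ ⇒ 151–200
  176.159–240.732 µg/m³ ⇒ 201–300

NO₂: row 731.35–1060.11 (AQI 201–300). (300−201)·(742.37−731.35)/(1060.11−731.35) + 201 = 99·11.02/328.76 + 201 ≈ 204.32 → 204.
O₃: 0.05307 lies in 0.04499–0.09706, so I_lo=51, I_hi=100, C_lo=0.04499, C_hi=0.09706.
(100−51)/(0.09706−0.04499) × (0.05307−0.04499) + 51 = 49/0.05207 × 0.00808 + 51 ≈ 58.60 → 59.
CO: row 39.32–45.07 (AQI 201–300). (300−201)·(44.48−39.32)/(45.07−39.32) + 201 = 99·5.16/5.75 + 201 ≈ 289.84 → 290.
PM10: 725 lies in 656–736, so I_lo=201, I_hi=300, C_lo=656, C_hi=736.
(300−201)/(736−656) × (725−656) + 201 = 99/80 × 69 + 201 ≈ 286.39 → 286.
SO₂: 205 ∈ [186, 304] ↔ index [151, 200].
151 + (205−186)·(200−151)/(304−186) = 151 + 19·49/118 ≈ 158.89, so AQI = 159.
PM2.5: 79.328 ∈ [54.553, 99.710] ↔ index [51, 100].
51 + (79.328−54.553)·(100−51)/(99.710−54.553) = 51 + 24.775·49/45.157 ≈ 77.88, so AQI = 78.
Sub-indices: NO₂→204, O₃→59, CO→290, PM10→286, SO₂→159, PM2.5→78. Ranked high→low: 290, 286, 204, 159, 78, 59. Second-highest sub-index = 286.

286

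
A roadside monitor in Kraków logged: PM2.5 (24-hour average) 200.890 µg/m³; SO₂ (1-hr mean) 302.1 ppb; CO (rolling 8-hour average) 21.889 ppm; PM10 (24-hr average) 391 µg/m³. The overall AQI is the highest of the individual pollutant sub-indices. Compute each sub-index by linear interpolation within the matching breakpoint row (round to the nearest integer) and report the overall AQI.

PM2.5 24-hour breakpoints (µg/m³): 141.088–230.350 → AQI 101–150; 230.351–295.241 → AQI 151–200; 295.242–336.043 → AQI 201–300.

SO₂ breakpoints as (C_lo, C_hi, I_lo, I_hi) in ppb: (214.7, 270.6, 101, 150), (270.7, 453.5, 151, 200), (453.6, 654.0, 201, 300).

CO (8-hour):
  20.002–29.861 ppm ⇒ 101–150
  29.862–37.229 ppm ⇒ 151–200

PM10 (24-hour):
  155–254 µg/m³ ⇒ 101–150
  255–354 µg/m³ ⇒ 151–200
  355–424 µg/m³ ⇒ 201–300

253

PM2.5: row 141.088–230.350 (AQI 101–150). (150−101)·(200.890−141.088)/(230.350−141.088) + 101 = 49·59.802/89.262 + 101 ≈ 133.83 → 134.
SO₂ 302.1: bracket 270.7–453.5 → index 151–200; slope 49/182.8, offset 31.4.
AQI = 151 + 49/182.8·31.4 ≈ 159.42 ⇒ 159.
CO: 21.889 lies in 20.002–29.861, so I_lo=101, I_hi=150, C_lo=20.002, C_hi=29.861.
(150−101)/(29.861−20.002) × (21.889−20.002) + 101 = 49/9.859 × 1.887 + 101 ≈ 110.38 → 110.
PM10: 391 ∈ [355, 424] ↔ index [201, 300].
201 + (391−355)·(300−201)/(424−355) = 201 + 36·99/69 ≈ 252.65, so AQI = 253.
Sub-indices: PM2.5→134, SO₂→159, CO→110, PM10→253. Overall AQI = max = 253; dominant pollutant is PM10.
AQI 253: Very Unhealthy.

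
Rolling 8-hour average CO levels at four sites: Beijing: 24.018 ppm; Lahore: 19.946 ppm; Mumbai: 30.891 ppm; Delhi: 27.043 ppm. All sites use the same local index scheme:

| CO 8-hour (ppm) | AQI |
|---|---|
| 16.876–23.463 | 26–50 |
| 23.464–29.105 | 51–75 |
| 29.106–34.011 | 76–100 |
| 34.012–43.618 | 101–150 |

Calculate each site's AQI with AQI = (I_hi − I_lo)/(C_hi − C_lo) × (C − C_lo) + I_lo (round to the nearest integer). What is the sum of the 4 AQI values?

Beijing: 24.018 ∈ [23.464, 29.105] ↔ index [51, 75].
51 + (24.018−23.464)·(75−51)/(29.105−23.464) = 51 + 0.554·24/5.641 ≈ 53.36, so AQI = 53.
Lahore: 19.946 ∈ [16.876, 23.463] ↔ index [26, 50].
26 + (19.946−16.876)·(50−26)/(23.463−16.876) = 26 + 3.070·24/6.587 ≈ 37.19, so AQI = 37.
Mumbai: 30.891 lies in 29.106–34.011, so I_lo=76, I_hi=100, C_lo=29.106, C_hi=34.011.
(100−76)/(34.011−29.106) × (30.891−29.106) + 76 = 24/4.905 × 1.785 + 76 ≈ 84.73 → 85.
Delhi: 27.043 lies in 23.464–29.105, so I_lo=51, I_hi=75, C_lo=23.464, C_hi=29.105.
(75−51)/(29.105−23.464) × (27.043−23.464) + 51 = 24/5.641 × 3.579 + 51 ≈ 66.23 → 66.
AQIs: Beijing=53, Lahore=37, Mumbai=85, Delhi=66. Sum = 53 + 37 + 85 + 66 = 241.

241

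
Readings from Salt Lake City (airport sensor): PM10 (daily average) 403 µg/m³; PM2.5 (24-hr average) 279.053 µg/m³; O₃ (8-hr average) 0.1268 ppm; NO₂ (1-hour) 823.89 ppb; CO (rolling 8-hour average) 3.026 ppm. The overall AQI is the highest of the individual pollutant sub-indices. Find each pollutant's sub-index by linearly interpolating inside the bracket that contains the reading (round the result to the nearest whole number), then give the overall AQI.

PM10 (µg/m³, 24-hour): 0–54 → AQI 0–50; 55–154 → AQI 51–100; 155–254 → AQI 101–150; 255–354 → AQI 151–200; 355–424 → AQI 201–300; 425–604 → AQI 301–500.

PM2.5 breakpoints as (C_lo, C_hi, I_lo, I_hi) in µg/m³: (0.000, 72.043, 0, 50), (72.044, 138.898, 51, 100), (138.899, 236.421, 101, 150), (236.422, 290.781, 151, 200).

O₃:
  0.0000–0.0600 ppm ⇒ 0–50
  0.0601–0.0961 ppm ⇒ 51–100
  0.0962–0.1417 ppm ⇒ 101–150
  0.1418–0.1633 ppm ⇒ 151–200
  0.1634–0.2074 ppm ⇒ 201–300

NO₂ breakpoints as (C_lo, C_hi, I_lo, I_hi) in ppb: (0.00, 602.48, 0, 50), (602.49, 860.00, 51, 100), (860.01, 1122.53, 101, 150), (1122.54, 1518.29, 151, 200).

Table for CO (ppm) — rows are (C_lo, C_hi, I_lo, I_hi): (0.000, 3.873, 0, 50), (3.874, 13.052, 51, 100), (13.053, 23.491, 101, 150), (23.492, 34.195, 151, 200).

270

PM10: 403 ∈ [355, 424] ↔ index [201, 300].
201 + (403−355)·(300−201)/(424−355) = 201 + 48·99/69 ≈ 269.87, so AQI = 270.
PM2.5: row 236.422–290.781 (AQI 151–200). (200−151)·(279.053−236.422)/(290.781−236.422) + 151 = 49·42.631/54.359 + 151 ≈ 189.43 → 189.
O₃: 0.1268 lies in 0.0962–0.1417, so I_lo=101, I_hi=150, C_lo=0.0962, C_hi=0.1417.
(150−101)/(0.1417−0.0962) × (0.1268−0.0962) + 101 = 49/0.0455 × 0.0306 + 101 ≈ 133.95 → 134.
NO₂: row 602.49–860.00 (AQI 51–100). (100−51)·(823.89−602.49)/(860.00−602.49) + 51 = 49·221.40/257.51 + 51 ≈ 93.13 → 93.
CO: 3.026 lies in 0.000–3.873, so I_lo=0, I_hi=50, C_lo=0.000, C_hi=3.873.
(50−0)/(3.873−0.000) × (3.026−0.000) + 0 = 50/3.873 × 3.026 + 0 ≈ 39.07 → 39.
Sub-indices: PM10→270, PM2.5→189, O₃→134, NO₂→93, CO→39. Overall AQI = max = 270; dominant pollutant is PM10.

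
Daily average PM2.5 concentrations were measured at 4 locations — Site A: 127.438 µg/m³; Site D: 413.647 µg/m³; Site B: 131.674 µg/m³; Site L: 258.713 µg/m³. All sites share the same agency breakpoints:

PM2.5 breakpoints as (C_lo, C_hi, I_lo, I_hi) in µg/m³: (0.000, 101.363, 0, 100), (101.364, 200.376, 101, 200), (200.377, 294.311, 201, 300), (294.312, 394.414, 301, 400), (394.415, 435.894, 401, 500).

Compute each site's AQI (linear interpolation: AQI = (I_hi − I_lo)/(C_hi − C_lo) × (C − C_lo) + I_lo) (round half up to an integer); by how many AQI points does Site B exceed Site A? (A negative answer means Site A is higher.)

4

Site A 127.438: bracket 101.364–200.376 → index 101–200; slope 99/99.012, offset 26.074.
AQI = 101 + 99/99.012·26.074 ≈ 127.07 ⇒ 127.
Site D: 413.647 lies in 394.415–435.894, so I_lo=401, I_hi=500, C_lo=394.415, C_hi=435.894.
(500−401)/(435.894−394.415) × (413.647−394.415) + 401 = 99/41.479 × 19.232 + 401 ≈ 446.90 → 447.
Site B: 131.674 lies in 101.364–200.376, so I_lo=101, I_hi=200, C_lo=101.364, C_hi=200.376.
(200−101)/(200.376−101.364) × (131.674−101.364) + 101 = 99/99.012 × 30.310 + 101 ≈ 131.31 → 131.
Site L: row 200.377–294.311 (AQI 201–300). (300−201)·(258.713−200.377)/(294.311−200.377) + 201 = 99·58.336/93.934 + 201 ≈ 262.48 → 262.
AQIs: Site A=127, Site D=447, Site B=131, Site L=262. Site B (131) − Site A (127) = 4.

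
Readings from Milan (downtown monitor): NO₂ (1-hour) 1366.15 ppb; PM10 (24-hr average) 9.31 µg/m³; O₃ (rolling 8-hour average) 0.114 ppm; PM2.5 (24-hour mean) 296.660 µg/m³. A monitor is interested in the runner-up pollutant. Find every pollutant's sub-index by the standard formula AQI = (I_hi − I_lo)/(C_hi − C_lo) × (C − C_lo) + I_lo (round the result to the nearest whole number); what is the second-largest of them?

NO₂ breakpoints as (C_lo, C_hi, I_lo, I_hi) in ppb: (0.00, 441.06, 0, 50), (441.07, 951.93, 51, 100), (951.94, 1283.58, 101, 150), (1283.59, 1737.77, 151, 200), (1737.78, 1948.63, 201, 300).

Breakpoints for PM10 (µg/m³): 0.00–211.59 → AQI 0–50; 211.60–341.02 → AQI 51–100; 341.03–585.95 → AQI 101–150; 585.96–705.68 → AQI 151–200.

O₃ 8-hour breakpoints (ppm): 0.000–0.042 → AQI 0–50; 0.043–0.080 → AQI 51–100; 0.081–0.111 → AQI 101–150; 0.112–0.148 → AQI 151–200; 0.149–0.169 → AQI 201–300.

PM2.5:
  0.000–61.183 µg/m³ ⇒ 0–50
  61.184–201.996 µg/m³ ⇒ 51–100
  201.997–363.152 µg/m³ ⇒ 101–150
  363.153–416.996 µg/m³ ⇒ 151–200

NO₂ 1366.15: bracket 1283.59–1737.77 → index 151–200; slope 49/454.18, offset 82.56.
AQI = 151 + 49/454.18·82.56 ≈ 159.91 ⇒ 160.
PM10: row 0.00–211.59 (AQI 0–50). (50−0)·(9.31−0.00)/(211.59−0.00) + 0 = 50·9.31/211.59 + 0 ≈ 2.20 → 2.
O₃: 0.114 ∈ [0.112, 0.148] ↔ index [151, 200].
151 + (0.114−0.112)·(200−151)/(0.148−0.112) = 151 + 0.002·49/0.036 ≈ 153.72, so AQI = 154.
PM2.5: 296.660 lies in 201.997–363.152, so I_lo=101, I_hi=150, C_lo=201.997, C_hi=363.152.
(150−101)/(363.152−201.997) × (296.660−201.997) + 101 = 49/161.155 × 94.663 + 101 ≈ 129.78 → 130.
Sub-indices: NO₂→160, PM10→2, O₃→154, PM2.5→130. Ranked high→low: 160, 154, 130, 2. Second-highest sub-index = 154.

154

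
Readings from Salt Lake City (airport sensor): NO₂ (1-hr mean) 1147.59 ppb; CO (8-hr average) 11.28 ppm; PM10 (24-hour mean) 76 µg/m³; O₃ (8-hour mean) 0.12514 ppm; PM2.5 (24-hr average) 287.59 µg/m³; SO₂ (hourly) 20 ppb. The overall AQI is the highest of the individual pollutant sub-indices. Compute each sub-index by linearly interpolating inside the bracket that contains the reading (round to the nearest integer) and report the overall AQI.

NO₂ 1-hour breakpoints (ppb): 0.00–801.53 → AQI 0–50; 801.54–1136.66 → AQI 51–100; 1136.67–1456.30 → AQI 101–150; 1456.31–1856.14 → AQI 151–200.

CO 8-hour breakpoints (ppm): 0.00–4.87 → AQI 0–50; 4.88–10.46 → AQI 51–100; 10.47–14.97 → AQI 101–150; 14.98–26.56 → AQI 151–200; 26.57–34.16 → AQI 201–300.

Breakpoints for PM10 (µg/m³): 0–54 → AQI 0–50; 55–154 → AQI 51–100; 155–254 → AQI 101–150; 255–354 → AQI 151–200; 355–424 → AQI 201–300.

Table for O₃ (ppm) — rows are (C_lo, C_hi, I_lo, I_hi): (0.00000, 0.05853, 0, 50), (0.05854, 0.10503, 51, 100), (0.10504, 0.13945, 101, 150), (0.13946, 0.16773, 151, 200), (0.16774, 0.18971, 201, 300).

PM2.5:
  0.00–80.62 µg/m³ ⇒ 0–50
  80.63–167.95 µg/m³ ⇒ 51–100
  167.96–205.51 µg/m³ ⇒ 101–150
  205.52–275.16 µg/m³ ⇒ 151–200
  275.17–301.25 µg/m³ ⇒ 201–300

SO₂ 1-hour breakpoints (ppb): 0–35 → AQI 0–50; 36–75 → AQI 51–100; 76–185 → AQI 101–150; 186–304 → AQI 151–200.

248

NO₂: 1147.59 ∈ [1136.67, 1456.30] ↔ index [101, 150].
101 + (1147.59−1136.67)·(150−101)/(1456.30−1136.67) = 101 + 10.92·49/319.63 ≈ 102.67, so AQI = 103.
CO: 11.28 lies in 10.47–14.97, so I_lo=101, I_hi=150, C_lo=10.47, C_hi=14.97.
(150−101)/(14.97−10.47) × (11.28−10.47) + 101 = 49/4.50 × 0.81 + 101 ≈ 109.82 → 110.
PM10: 76 ∈ [55, 154] ↔ index [51, 100].
51 + (76−55)·(100−51)/(154−55) = 51 + 21·49/99 ≈ 61.39, so AQI = 61.
O₃: row 0.10504–0.13945 (AQI 101–150). (150−101)·(0.12514−0.10504)/(0.13945−0.10504) + 101 = 49·0.02010/0.03441 + 101 ≈ 129.62 → 130.
PM2.5: 287.59 ∈ [275.17, 301.25] ↔ index [201, 300].
201 + (287.59−275.17)·(300−201)/(301.25−275.17) = 201 + 12.42·99/26.08 ≈ 248.15, so AQI = 248.
SO₂ 20: bracket 0–35 → index 0–50; slope 50/35, offset 20.
AQI = 0 + 50/35·20 ≈ 28.57 ⇒ 29.
Sub-indices: NO₂→103, CO→110, PM10→61, O₃→130, PM2.5→248, SO₂→29. Overall AQI = max = 248; dominant pollutant is PM2.5.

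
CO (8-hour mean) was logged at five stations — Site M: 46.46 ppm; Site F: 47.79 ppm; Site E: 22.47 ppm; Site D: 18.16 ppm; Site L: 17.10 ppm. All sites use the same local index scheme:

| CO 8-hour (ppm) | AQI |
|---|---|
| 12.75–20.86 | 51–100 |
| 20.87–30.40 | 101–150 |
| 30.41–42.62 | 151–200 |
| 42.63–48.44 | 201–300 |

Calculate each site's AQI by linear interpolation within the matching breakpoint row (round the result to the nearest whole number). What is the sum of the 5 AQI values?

825

Site M: 46.46 lies in 42.63–48.44, so I_lo=201, I_hi=300, C_lo=42.63, C_hi=48.44.
(300−201)/(48.44−42.63) × (46.46−42.63) + 201 = 99/5.81 × 3.83 + 201 ≈ 266.26 → 266.
Site F 47.79: bracket 42.63–48.44 → index 201–300; slope 99/5.81, offset 5.16.
AQI = 201 + 99/5.81·5.16 ≈ 288.92 ⇒ 289.
Site E: row 20.87–30.40 (AQI 101–150). (150−101)·(22.47−20.87)/(30.40−20.87) + 101 = 49·1.60/9.53 + 101 ≈ 109.23 → 109.
Site D 18.16: bracket 12.75–20.86 → index 51–100; slope 49/8.11, offset 5.41.
AQI = 51 + 49/8.11·5.41 ≈ 83.69 ⇒ 84.
Site L 17.10: bracket 12.75–20.86 → index 51–100; slope 49/8.11, offset 4.35.
AQI = 51 + 49/8.11·4.35 ≈ 77.28 ⇒ 77.
AQIs: Site M=266, Site F=289, Site E=109, Site D=84, Site L=77. Sum = 266 + 289 + 109 + 84 + 77 = 825.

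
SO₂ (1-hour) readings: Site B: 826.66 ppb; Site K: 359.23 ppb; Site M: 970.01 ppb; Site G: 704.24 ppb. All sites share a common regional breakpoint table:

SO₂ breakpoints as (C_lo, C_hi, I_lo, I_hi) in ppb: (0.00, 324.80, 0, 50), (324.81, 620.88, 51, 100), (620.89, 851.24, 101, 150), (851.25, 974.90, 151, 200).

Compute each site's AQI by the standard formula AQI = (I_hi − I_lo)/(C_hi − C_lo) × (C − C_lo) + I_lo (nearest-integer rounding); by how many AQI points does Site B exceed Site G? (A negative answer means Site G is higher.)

26

Site B: 826.66 lies in 620.89–851.24, so I_lo=101, I_hi=150, C_lo=620.89, C_hi=851.24.
(150−101)/(851.24−620.89) × (826.66−620.89) + 101 = 49/230.35 × 205.77 + 101 ≈ 144.77 → 145.
Site K: row 324.81–620.88 (AQI 51–100). (100−51)·(359.23−324.81)/(620.88−324.81) + 51 = 49·34.42/296.07 + 51 ≈ 56.70 → 57.
Site M: 970.01 lies in 851.25–974.90, so I_lo=151, I_hi=200, C_lo=851.25, C_hi=974.90.
(200−151)/(974.90−851.25) × (970.01−851.25) + 151 = 49/123.65 × 118.76 + 151 ≈ 198.06 → 198.
Site G: 704.24 ∈ [620.89, 851.24] ↔ index [101, 150].
101 + (704.24−620.89)·(150−101)/(851.24−620.89) = 101 + 83.35·49/230.35 ≈ 118.73, so AQI = 119.
AQIs: Site B=145, Site K=57, Site M=198, Site G=119. Site B (145) − Site G (119) = 26.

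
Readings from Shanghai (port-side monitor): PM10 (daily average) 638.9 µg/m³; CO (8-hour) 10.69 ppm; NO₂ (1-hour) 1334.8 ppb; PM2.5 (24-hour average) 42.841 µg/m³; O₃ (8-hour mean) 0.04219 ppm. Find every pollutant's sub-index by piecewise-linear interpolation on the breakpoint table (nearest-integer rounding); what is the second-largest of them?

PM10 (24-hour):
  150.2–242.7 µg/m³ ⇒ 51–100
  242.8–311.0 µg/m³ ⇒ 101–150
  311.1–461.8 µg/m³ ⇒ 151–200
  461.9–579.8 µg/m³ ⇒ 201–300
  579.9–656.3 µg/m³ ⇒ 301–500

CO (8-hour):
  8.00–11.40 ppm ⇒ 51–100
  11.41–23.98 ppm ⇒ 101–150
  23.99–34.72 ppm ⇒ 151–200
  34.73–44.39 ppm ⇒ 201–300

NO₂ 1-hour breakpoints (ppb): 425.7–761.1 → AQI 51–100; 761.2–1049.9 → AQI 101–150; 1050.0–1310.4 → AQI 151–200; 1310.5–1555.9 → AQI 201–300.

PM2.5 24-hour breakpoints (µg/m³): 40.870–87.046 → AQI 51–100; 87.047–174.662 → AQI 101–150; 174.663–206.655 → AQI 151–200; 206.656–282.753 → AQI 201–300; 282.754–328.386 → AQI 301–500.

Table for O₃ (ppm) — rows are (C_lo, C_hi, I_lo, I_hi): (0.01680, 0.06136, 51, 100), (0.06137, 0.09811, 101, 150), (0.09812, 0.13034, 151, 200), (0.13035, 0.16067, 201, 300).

PM10: 638.9 lies in 579.9–656.3, so I_lo=301, I_hi=500, C_lo=579.9, C_hi=656.3.
(500−301)/(656.3−579.9) × (638.9−579.9) + 301 = 199/76.4 × 59.0 + 301 ≈ 454.68 → 455.
CO: row 8.00–11.40 (AQI 51–100). (100−51)·(10.69−8.00)/(11.40−8.00) + 51 = 49·2.69/3.40 + 51 ≈ 89.77 → 90.
NO₂ 1334.8: bracket 1310.5–1555.9 → index 201–300; slope 99/245.4, offset 24.3.
AQI = 201 + 99/245.4·24.3 ≈ 210.80 ⇒ 211.
PM2.5 42.841: bracket 40.870–87.046 → index 51–100; slope 49/46.176, offset 1.971.
AQI = 51 + 49/46.176·1.971 ≈ 53.09 ⇒ 53.
O₃: 0.04219 lies in 0.01680–0.06136, so I_lo=51, I_hi=100, C_lo=0.01680, C_hi=0.06136.
(100−51)/(0.06136−0.01680) × (0.04219−0.01680) + 51 = 49/0.04456 × 0.02539 + 51 ≈ 78.92 → 79.
Sub-indices: PM10→455, CO→90, NO₂→211, PM2.5→53, O₃→79. Ranked high→low: 455, 211, 90, 79, 53. Second-highest sub-index = 211.

211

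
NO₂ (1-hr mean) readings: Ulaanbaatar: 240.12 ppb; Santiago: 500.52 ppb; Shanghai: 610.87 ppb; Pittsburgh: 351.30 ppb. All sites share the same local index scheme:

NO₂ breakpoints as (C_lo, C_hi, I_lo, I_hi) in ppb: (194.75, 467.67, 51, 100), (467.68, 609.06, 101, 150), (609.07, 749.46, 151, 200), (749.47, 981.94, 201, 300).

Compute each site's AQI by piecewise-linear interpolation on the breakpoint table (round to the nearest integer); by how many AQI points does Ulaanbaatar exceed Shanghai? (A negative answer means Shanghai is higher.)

-93

Ulaanbaatar 240.12: bracket 194.75–467.67 → index 51–100; slope 49/272.92, offset 45.37.
AQI = 51 + 49/272.92·45.37 ≈ 59.15 ⇒ 59.
Santiago: row 467.68–609.06 (AQI 101–150). (150−101)·(500.52−467.68)/(609.06−467.68) + 101 = 49·32.84/141.38 + 101 ≈ 112.38 → 112.
Shanghai: row 609.07–749.46 (AQI 151–200). (200−151)·(610.87−609.07)/(749.46−609.07) + 151 = 49·1.80/140.39 + 151 ≈ 151.63 → 152.
Pittsburgh 351.30: bracket 194.75–467.67 → index 51–100; slope 49/272.92, offset 156.55.
AQI = 51 + 49/272.92·156.55 ≈ 79.11 ⇒ 79.
AQIs: Ulaanbaatar=59, Santiago=112, Shanghai=152, Pittsburgh=79. Ulaanbaatar (59) − Shanghai (152) = -93.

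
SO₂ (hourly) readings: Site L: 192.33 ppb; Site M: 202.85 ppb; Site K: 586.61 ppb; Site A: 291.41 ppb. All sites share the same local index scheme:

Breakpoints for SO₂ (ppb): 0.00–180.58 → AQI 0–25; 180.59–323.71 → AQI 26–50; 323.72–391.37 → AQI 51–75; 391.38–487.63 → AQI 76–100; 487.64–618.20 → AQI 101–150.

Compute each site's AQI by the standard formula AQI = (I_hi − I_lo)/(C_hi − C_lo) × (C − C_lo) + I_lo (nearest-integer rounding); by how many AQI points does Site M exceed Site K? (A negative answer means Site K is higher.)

Site L: 192.33 ∈ [180.59, 323.71] ↔ index [26, 50].
26 + (192.33−180.59)·(50−26)/(323.71−180.59) = 26 + 11.74·24/143.12 ≈ 27.97, so AQI = 28.
Site M 202.85: bracket 180.59–323.71 → index 26–50; slope 24/143.12, offset 22.26.
AQI = 26 + 24/143.12·22.26 ≈ 29.73 ⇒ 30.
Site K 586.61: bracket 487.64–618.20 → index 101–150; slope 49/130.56, offset 98.97.
AQI = 101 + 49/130.56·98.97 ≈ 138.14 ⇒ 138.
Site A 291.41: bracket 180.59–323.71 → index 26–50; slope 24/143.12, offset 110.82.
AQI = 26 + 24/143.12·110.82 ≈ 44.58 ⇒ 45.
AQIs: Site L=28, Site M=30, Site K=138, Site A=45. Site M (30) − Site K (138) = -108.

-108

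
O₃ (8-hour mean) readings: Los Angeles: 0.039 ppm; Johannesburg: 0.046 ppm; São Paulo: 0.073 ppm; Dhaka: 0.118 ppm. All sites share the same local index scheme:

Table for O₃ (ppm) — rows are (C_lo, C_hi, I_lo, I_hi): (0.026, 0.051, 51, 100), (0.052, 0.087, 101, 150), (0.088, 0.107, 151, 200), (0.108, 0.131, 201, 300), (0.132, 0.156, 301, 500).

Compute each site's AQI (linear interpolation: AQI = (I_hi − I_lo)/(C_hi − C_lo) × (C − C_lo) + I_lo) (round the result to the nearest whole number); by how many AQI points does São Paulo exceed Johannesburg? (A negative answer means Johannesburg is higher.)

40

Los Angeles: 0.039 lies in 0.026–0.051, so I_lo=51, I_hi=100, C_lo=0.026, C_hi=0.051.
(100−51)/(0.051−0.026) × (0.039−0.026) + 51 = 49/0.025 × 0.013 + 51 ≈ 76.48 → 76.
Johannesburg: 0.046 ∈ [0.026, 0.051] ↔ index [51, 100].
51 + (0.046−0.026)·(100−51)/(0.051−0.026) = 51 + 0.020·49/0.025 ≈ 90.20, so AQI = 90.
São Paulo: 0.073 lies in 0.052–0.087, so I_lo=101, I_hi=150, C_lo=0.052, C_hi=0.087.
(150−101)/(0.087−0.052) × (0.073−0.052) + 101 = 49/0.035 × 0.021 + 101 ≈ 130.40 → 130.
Dhaka: row 0.108–0.131 (AQI 201–300). (300−201)·(0.118−0.108)/(0.131−0.108) + 201 = 99·0.010/0.023 + 201 ≈ 244.04 → 244.
AQIs: Los Angeles=76, Johannesburg=90, São Paulo=130, Dhaka=244. São Paulo (130) − Johannesburg (90) = 40.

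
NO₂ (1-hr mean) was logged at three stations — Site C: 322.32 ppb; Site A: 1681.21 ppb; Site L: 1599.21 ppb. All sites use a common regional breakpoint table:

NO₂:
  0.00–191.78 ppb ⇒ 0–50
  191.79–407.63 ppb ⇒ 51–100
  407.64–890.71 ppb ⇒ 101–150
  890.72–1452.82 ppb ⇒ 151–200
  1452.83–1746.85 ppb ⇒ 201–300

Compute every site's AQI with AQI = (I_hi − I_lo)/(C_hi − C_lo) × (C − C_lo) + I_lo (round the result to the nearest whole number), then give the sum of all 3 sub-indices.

Site C: row 191.79–407.63 (AQI 51–100). (100−51)·(322.32−191.79)/(407.63−191.79) + 51 = 49·130.53/215.84 + 51 ≈ 80.63 → 81.
Site A: 1681.21 lies in 1452.83–1746.85, so I_lo=201, I_hi=300, C_lo=1452.83, C_hi=1746.85.
(300−201)/(1746.85−1452.83) × (1681.21−1452.83) + 201 = 99/294.02 × 228.38 + 201 ≈ 277.90 → 278.
Site L 1599.21: bracket 1452.83–1746.85 → index 201–300; slope 99/294.02, offset 146.38.
AQI = 201 + 99/294.02·146.38 ≈ 250.29 ⇒ 250.
AQIs: Site C=81, Site A=278, Site L=250. Sum = 81 + 278 + 250 = 609.

609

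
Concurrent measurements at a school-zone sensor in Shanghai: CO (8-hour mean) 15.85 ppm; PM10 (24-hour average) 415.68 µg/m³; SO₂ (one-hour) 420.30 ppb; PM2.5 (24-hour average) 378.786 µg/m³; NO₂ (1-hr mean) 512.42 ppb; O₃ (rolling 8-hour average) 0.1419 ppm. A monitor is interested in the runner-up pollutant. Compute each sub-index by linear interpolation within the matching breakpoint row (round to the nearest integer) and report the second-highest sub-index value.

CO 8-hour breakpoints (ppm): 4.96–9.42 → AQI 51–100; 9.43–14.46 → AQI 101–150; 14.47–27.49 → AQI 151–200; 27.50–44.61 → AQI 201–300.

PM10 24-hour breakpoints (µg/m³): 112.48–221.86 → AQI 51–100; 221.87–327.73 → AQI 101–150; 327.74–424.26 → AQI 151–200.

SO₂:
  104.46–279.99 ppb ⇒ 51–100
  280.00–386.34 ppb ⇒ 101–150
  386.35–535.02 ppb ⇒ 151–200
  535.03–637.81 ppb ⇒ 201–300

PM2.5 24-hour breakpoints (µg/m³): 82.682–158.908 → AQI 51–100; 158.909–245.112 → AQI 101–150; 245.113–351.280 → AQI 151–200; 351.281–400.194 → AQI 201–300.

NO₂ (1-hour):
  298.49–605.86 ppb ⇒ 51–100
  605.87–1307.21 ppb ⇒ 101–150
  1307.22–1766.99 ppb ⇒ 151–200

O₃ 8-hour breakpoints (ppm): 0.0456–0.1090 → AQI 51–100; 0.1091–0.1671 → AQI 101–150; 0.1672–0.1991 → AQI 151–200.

CO: 15.85 lies in 14.47–27.49, so I_lo=151, I_hi=200, C_lo=14.47, C_hi=27.49.
(200−151)/(27.49−14.47) × (15.85−14.47) + 151 = 49/13.02 × 1.38 + 151 ≈ 156.19 → 156.
PM10 415.68: bracket 327.74–424.26 → index 151–200; slope 49/96.52, offset 87.94.
AQI = 151 + 49/96.52·87.94 ≈ 195.64 ⇒ 196.
SO₂: 420.30 ∈ [386.35, 535.02] ↔ index [151, 200].
151 + (420.30−386.35)·(200−151)/(535.02−386.35) = 151 + 33.95·49/148.67 ≈ 162.19, so AQI = 162.
PM2.5 378.786: bracket 351.281–400.194 → index 201–300; slope 99/48.913, offset 27.505.
AQI = 201 + 99/48.913·27.505 ≈ 256.67 ⇒ 257.
NO₂: row 298.49–605.86 (AQI 51–100). (100−51)·(512.42−298.49)/(605.86−298.49) + 51 = 49·213.93/307.37 + 51 ≈ 85.10 → 85.
O₃: 0.1419 lies in 0.1091–0.1671, so I_lo=101, I_hi=150, C_lo=0.1091, C_hi=0.1671.
(150−101)/(0.1671−0.1091) × (0.1419−0.1091) + 101 = 49/0.0580 × 0.0328 + 101 ≈ 128.71 → 129.
Sub-indices: CO→156, PM10→196, SO₂→162, PM2.5→257, NO₂→85, O₃→129. Ranked high→low: 257, 196, 162, 156, 129, 85. Second-highest sub-index = 196.

196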